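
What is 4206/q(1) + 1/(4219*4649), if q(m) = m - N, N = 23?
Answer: -41248517482/215755441 ≈ -191.18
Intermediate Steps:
q(m) = -23 + m (q(m) = m - 1*23 = m - 23 = -23 + m)
4206/q(1) + 1/(4219*4649) = 4206/(-23 + 1) + 1/(4219*4649) = 4206/(-22) + (1/4219)*(1/4649) = 4206*(-1/22) + 1/19614131 = -2103/11 + 1/19614131 = -41248517482/215755441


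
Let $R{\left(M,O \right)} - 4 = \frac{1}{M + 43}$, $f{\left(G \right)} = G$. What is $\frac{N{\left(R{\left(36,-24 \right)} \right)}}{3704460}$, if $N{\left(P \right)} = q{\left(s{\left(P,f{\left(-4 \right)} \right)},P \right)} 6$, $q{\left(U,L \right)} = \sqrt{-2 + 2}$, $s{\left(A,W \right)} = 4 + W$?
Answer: $0$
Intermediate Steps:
$R{\left(M,O \right)} = 4 + \frac{1}{43 + M}$ ($R{\left(M,O \right)} = 4 + \frac{1}{M + 43} = 4 + \frac{1}{43 + M}$)
$q{\left(U,L \right)} = 0$ ($q{\left(U,L \right)} = \sqrt{0} = 0$)
$N{\left(P \right)} = 0$ ($N{\left(P \right)} = 0 \cdot 6 = 0$)
$\frac{N{\left(R{\left(36,-24 \right)} \right)}}{3704460} = \frac{0}{3704460} = 0 \cdot \frac{1}{3704460} = 0$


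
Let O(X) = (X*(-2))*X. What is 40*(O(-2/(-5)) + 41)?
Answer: 8136/5 ≈ 1627.2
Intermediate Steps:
O(X) = -2*X² (O(X) = (-2*X)*X = -2*X²)
40*(O(-2/(-5)) + 41) = 40*(-2*(-2/(-5))² + 41) = 40*(-2*(-2*(-⅕))² + 41) = 40*(-2*(⅖)² + 41) = 40*(-2*4/25 + 41) = 40*(-8/25 + 41) = 40*(1017/25) = 8136/5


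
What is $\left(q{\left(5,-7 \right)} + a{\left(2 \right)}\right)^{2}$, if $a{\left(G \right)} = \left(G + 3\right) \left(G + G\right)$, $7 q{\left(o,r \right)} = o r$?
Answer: $225$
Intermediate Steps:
$q{\left(o,r \right)} = \frac{o r}{7}$
$a{\left(G \right)} = 2 G \left(3 + G\right)$ ($a{\left(G \right)} = \left(3 + G\right) 2 G = 2 G \left(3 + G\right)$)
$\left(q{\left(5,-7 \right)} + a{\left(2 \right)}\right)^{2} = \left(\frac{1}{7} \cdot 5 \left(-7\right) + 2 \cdot 2 \left(3 + 2\right)\right)^{2} = \left(-5 + 2 \cdot 2 \cdot 5\right)^{2} = \left(-5 + 20\right)^{2} = 15^{2} = 225$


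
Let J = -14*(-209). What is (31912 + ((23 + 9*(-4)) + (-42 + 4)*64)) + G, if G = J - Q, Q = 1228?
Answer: 31165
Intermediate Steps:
J = 2926
G = 1698 (G = 2926 - 1*1228 = 2926 - 1228 = 1698)
(31912 + ((23 + 9*(-4)) + (-42 + 4)*64)) + G = (31912 + ((23 + 9*(-4)) + (-42 + 4)*64)) + 1698 = (31912 + ((23 - 36) - 38*64)) + 1698 = (31912 + (-13 - 2432)) + 1698 = (31912 - 2445) + 1698 = 29467 + 1698 = 31165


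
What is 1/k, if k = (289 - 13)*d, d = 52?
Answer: 1/14352 ≈ 6.9677e-5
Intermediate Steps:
k = 14352 (k = (289 - 13)*52 = 276*52 = 14352)
1/k = 1/14352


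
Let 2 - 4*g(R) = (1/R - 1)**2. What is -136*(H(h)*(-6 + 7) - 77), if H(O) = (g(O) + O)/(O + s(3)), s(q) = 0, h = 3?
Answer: 278596/27 ≈ 10318.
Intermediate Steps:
g(R) = 1/2 - (-1 + 1/R)**2/4 (g(R) = 1/2 - (1/R - 1)**2/4 = 1/2 - (-1 + 1/R)**2/4)
H(O) = (O + (-1 + O**2 + 2*O)/(4*O**2))/O (H(O) = ((-1 + O**2 + 2*O)/(4*O**2) + O)/(O + 0) = (O + (-1 + O**2 + 2*O)/(4*O**2))/O)
-136*(H(h)*(-6 + 7) - 77) = -136*(((1/4)*(-1 + 3**2 + 2*3 + 4*3**3)/3**3)*(-6 + 7) - 77) = -136*(((1/4)*(1/27)*(-1 + 9 + 6 + 4*27))*1 - 77) = -136*(((1/4)*(1/27)*(-1 + 9 + 6 + 108))*1 - 77) = -136*(((1/4)*(1/27)*122)*1 - 77) = -136*((61/54)*1 - 77) = -136*(61/54 - 77) = -136*(-4097/54) = 278596/27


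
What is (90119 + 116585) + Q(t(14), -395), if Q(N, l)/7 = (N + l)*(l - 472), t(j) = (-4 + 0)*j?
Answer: 2943823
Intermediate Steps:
t(j) = -4*j
Q(N, l) = 7*(-472 + l)*(N + l) (Q(N, l) = 7*((N + l)*(l - 472)) = 7*((N + l)*(-472 + l)) = 7*((-472 + l)*(N + l)) = 7*(-472 + l)*(N + l))
(90119 + 116585) + Q(t(14), -395) = (90119 + 116585) + (-(-13216)*14 - 3304*(-395) + 7*(-395)² + 7*(-4*14)*(-395)) = 206704 + (-3304*(-56) + 1305080 + 7*156025 + 7*(-56)*(-395)) = 206704 + (185024 + 1305080 + 1092175 + 154840) = 206704 + 2737119 = 2943823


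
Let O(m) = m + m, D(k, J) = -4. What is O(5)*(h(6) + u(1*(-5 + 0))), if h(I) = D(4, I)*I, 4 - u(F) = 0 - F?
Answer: -250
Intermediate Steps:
O(m) = 2*m
u(F) = 4 + F (u(F) = 4 - (0 - F) = 4 - (-1)*F = 4 + F)
h(I) = -4*I
O(5)*(h(6) + u(1*(-5 + 0))) = (2*5)*(-4*6 + (4 + 1*(-5 + 0))) = 10*(-24 + (4 + 1*(-5))) = 10*(-24 + (4 - 5)) = 10*(-24 - 1) = 10*(-25) = -250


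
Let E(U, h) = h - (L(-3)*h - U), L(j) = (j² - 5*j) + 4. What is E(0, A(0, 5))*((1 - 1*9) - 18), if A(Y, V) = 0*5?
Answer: 0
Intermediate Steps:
A(Y, V) = 0
L(j) = 4 + j² - 5*j
E(U, h) = U - 27*h (E(U, h) = h - ((4 + (-3)² - 5*(-3))*h - U) = h - ((4 + 9 + 15)*h - U) = h - (28*h - U) = h - (-U + 28*h) = h + (U - 28*h) = U - 27*h)
E(0, A(0, 5))*((1 - 1*9) - 18) = (0 - 27*0)*((1 - 1*9) - 18) = (0 + 0)*((1 - 9) - 18) = 0*(-8 - 18) = 0*(-26) = 0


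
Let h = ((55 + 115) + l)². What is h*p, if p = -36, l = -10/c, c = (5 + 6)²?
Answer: -15217689600/14641 ≈ -1.0394e+6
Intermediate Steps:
c = 121 (c = 11² = 121)
l = -10/121 ≈ -0.082645
h = 422713600/14641 (h = ((55 + 115) - 10/121)² = (170 - 10/121)² = (20560/121)² = 422713600/14641 ≈ 28872.)
h*p = (422713600/14641)*(-36) = -15217689600/14641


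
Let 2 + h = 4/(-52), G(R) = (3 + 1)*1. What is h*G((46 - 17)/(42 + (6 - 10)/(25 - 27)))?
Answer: -108/13 ≈ -8.3077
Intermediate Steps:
G(R) = 4 (G(R) = 4*1 = 4)
h = -27/13 (h = -2 + 4/(-52) = -2 + 4*(-1/52) = -2 - 1/13 = -27/13 ≈ -2.0769)
h*G((46 - 17)/(42 + (6 - 10)/(25 - 27))) = -27/13*4 = -108/13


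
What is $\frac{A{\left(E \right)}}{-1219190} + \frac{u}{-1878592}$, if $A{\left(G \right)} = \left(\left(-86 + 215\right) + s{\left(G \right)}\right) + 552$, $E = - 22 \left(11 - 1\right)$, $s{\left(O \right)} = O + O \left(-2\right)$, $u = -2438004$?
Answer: $\frac{371337185671}{286295072560} \approx 1.297$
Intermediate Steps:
$s{\left(O \right)} = - O$ ($s{\left(O \right)} = O - 2 O = - O$)
$E = -220$ ($E = \left(-22\right) 10 = -220$)
$A{\left(G \right)} = 681 - G$ ($A{\left(G \right)} = \left(\left(-86 + 215\right) - G\right) + 552 = \left(129 - G\right) + 552 = 681 - G$)
$\frac{A{\left(E \right)}}{-1219190} + \frac{u}{-1878592} = \frac{681 - -220}{-1219190} - \frac{2438004}{-1878592} = \left(681 + 220\right) \left(- \frac{1}{1219190}\right) - - \frac{609501}{469648} = 901 \left(- \frac{1}{1219190}\right) + \frac{609501}{469648} = - \frac{901}{1219190} + \frac{609501}{469648} = \frac{371337185671}{286295072560}$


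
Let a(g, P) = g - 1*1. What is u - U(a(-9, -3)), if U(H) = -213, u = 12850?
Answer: 13063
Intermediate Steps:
a(g, P) = -1 + g (a(g, P) = g - 1 = -1 + g)
u - U(a(-9, -3)) = 12850 - 1*(-213) = 12850 + 213 = 13063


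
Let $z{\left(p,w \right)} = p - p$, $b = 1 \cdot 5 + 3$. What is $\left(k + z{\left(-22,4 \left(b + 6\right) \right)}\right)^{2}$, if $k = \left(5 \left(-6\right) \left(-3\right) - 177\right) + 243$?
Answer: $24336$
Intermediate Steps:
$b = 8$ ($b = 5 + 3 = 8$)
$z{\left(p,w \right)} = 0$
$k = 156$ ($k = \left(\left(-30\right) \left(-3\right) - 177\right) + 243 = \left(90 - 177\right) + 243 = -87 + 243 = 156$)
$\left(k + z{\left(-22,4 \left(b + 6\right) \right)}\right)^{2} = \left(156 + 0\right)^{2} = 156^{2} = 24336$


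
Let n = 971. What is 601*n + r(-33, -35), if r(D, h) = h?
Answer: 583536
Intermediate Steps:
601*n + r(-33, -35) = 601*971 - 35 = 583571 - 35 = 583536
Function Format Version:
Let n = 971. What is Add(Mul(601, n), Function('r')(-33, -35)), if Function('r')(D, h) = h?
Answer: 583536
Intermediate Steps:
Add(Mul(601, n), Function('r')(-33, -35)) = Add(Mul(601, 971), -35) = Add(583571, -35) = 583536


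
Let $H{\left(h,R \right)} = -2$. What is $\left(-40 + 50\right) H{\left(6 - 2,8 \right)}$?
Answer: $-20$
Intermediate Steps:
$\left(-40 + 50\right) H{\left(6 - 2,8 \right)} = \left(-40 + 50\right) \left(-2\right) = 10 \left(-2\right) = -20$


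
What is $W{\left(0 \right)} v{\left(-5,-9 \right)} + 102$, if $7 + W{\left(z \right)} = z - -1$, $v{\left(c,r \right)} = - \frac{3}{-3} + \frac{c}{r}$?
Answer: $\frac{278}{3} \approx 92.667$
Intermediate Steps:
$v{\left(c,r \right)} = 1 + \frac{c}{r}$ ($v{\left(c,r \right)} = \left(-3\right) \left(- \frac{1}{3}\right) + \frac{c}{r} = 1 + \frac{c}{r}$)
$W{\left(z \right)} = -6 + z$ ($W{\left(z \right)} = -7 + \left(z - -1\right) = -7 + \left(z + 1\right) = -7 + \left(1 + z\right) = -6 + z$)
$W{\left(0 \right)} v{\left(-5,-9 \right)} + 102 = \left(-6 + 0\right) \frac{-5 - 9}{-9} + 102 = - 6 \left(\left(- \frac{1}{9}\right) \left(-14\right)\right) + 102 = \left(-6\right) \frac{14}{9} + 102 = - \frac{28}{3} + 102 = \frac{278}{3}$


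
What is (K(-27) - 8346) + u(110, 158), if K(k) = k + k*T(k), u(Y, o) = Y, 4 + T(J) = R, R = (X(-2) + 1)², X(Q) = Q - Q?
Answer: -8182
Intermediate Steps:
X(Q) = 0
R = 1 (R = (0 + 1)² = 1² = 1)
T(J) = -3 (T(J) = -4 + 1 = -3)
K(k) = -2*k (K(k) = k + k*(-3) = k - 3*k = -2*k)
(K(-27) - 8346) + u(110, 158) = (-2*(-27) - 8346) + 110 = (54 - 8346) + 110 = -8292 + 110 = -8182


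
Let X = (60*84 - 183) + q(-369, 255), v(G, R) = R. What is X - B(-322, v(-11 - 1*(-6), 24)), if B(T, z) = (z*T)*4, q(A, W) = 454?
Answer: 36223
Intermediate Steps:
B(T, z) = 4*T*z (B(T, z) = (T*z)*4 = 4*T*z)
X = 5311 (X = (60*84 - 183) + 454 = (5040 - 183) + 454 = 4857 + 454 = 5311)
X - B(-322, v(-11 - 1*(-6), 24)) = 5311 - 4*(-322)*24 = 5311 - 1*(-30912) = 5311 + 30912 = 36223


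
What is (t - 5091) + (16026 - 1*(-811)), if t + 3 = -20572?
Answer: -8829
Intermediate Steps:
t = -20575 (t = -3 - 20572 = -20575)
(t - 5091) + (16026 - 1*(-811)) = (-20575 - 5091) + (16026 - 1*(-811)) = -25666 + (16026 + 811) = -25666 + 16837 = -8829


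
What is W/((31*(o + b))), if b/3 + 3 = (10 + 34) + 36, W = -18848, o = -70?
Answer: -608/161 ≈ -3.7764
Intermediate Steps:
b = 231 (b = -9 + 3*((10 + 34) + 36) = -9 + 3*(44 + 36) = -9 + 3*80 = -9 + 240 = 231)
W/((31*(o + b))) = -18848*1/(31*(-70 + 231)) = -18848/(31*161) = -18848/4991 = -18848*1/4991 = -608/161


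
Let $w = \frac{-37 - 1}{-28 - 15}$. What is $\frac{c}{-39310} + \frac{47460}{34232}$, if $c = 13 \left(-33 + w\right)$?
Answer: $\frac{5052351806}{3616461035} \approx 1.397$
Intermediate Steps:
$w = \frac{38}{43}$ ($w = - \frac{38}{-43} = \left(-38\right) \left(- \frac{1}{43}\right) = \frac{38}{43} \approx 0.88372$)
$c = - \frac{17953}{43}$ ($c = 13 \left(-33 + \frac{38}{43}\right) = 13 \left(- \frac{1381}{43}\right) = - \frac{17953}{43} \approx -417.51$)
$\frac{c}{-39310} + \frac{47460}{34232} = - \frac{17953}{43 \left(-39310\right)} + \frac{47460}{34232} = \left(- \frac{17953}{43}\right) \left(- \frac{1}{39310}\right) + 47460 \cdot \frac{1}{34232} = \frac{17953}{1690330} + \frac{11865}{8558} = \frac{5052351806}{3616461035}$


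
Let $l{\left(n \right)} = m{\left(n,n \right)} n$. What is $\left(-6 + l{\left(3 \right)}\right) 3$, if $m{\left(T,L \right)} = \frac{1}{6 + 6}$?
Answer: $- \frac{69}{4} \approx -17.25$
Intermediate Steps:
$m{\left(T,L \right)} = \frac{1}{12}$
$l{\left(n \right)} = \frac{n}{12}$
$\left(-6 + l{\left(3 \right)}\right) 3 = \left(-6 + \frac{1}{12} \cdot 3\right) 3 = \left(-6 + \frac{1}{4}\right) 3 = \left(- \frac{23}{4}\right) 3 = - \frac{69}{4}$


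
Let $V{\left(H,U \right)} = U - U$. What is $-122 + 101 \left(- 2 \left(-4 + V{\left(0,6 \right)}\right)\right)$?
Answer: $686$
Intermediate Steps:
$V{\left(H,U \right)} = 0$
$-122 + 101 \left(- 2 \left(-4 + V{\left(0,6 \right)}\right)\right) = -122 + 101 \left(- 2 \left(-4 + 0\right)\right) = -122 + 101 \left(\left(-2\right) \left(-4\right)\right) = -122 + 101 \cdot 8 = -122 + 808 = 686$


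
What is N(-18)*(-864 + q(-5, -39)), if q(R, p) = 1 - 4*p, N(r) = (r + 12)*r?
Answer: -76356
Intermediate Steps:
N(r) = r*(12 + r) (N(r) = (12 + r)*r = r*(12 + r))
N(-18)*(-864 + q(-5, -39)) = (-18*(12 - 18))*(-864 + (1 - 4*(-39))) = (-18*(-6))*(-864 + (1 + 156)) = 108*(-864 + 157) = 108*(-707) = -76356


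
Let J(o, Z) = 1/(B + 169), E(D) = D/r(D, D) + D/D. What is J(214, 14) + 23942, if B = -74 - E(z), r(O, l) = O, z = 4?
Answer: 2226607/93 ≈ 23942.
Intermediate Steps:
E(D) = 2 (E(D) = D/D + D/D = 1 + 1 = 2)
B = -76 (B = -74 - 1*2 = -74 - 2 = -76)
J(o, Z) = 1/93 (J(o, Z) = 1/(-76 + 169) = 1/93)
J(214, 14) + 23942 = 1/93 + 23942 = 2226607/93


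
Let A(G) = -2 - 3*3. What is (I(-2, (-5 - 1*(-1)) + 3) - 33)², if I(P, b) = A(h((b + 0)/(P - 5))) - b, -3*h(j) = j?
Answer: 1849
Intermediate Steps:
h(j) = -j/3
A(G) = -11 (A(G) = -2 - 9 = -11)
I(P, b) = -11 - b
(I(-2, (-5 - 1*(-1)) + 3) - 33)² = ((-11 - ((-5 - 1*(-1)) + 3)) - 33)² = ((-11 - ((-5 + 1) + 3)) - 33)² = ((-11 - (-4 + 3)) - 33)² = ((-11 - 1*(-1)) - 33)² = ((-11 + 1) - 33)² = (-10 - 33)² = (-43)² = 1849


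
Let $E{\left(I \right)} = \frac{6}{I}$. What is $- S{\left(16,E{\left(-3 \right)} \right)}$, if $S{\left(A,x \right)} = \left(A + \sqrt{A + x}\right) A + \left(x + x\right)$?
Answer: $-252 - 16 \sqrt{14} \approx -311.87$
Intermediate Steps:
$S{\left(A,x \right)} = 2 x + A \left(A + \sqrt{A + x}\right)$ ($S{\left(A,x \right)} = A \left(A + \sqrt{A + x}\right) + 2 x = 2 x + A \left(A + \sqrt{A + x}\right)$)
$- S{\left(16,E{\left(-3 \right)} \right)} = - (16^{2} + 2 \frac{6}{-3} + 16 \sqrt{16 + \frac{6}{-3}}) = - (256 + 2 \cdot 6 \left(- \frac{1}{3}\right) + 16 \sqrt{16 + 6 \left(- \frac{1}{3}\right)}) = - (256 + 2 \left(-2\right) + 16 \sqrt{16 - 2}) = - (256 - 4 + 16 \sqrt{14}) = - (252 + 16 \sqrt{14}) = -252 - 16 \sqrt{14}$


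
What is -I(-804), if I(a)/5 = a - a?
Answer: 0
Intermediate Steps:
I(a) = 0 (I(a) = 5*(a - a) = 5*0 = 0)
-I(-804) = -1*0 = 0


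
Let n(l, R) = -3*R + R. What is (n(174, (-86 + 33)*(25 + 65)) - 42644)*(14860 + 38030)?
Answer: -1750870560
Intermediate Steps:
n(l, R) = -2*R
(n(174, (-86 + 33)*(25 + 65)) - 42644)*(14860 + 38030) = (-2*(-86 + 33)*(25 + 65) - 42644)*(14860 + 38030) = (-(-106)*90 - 42644)*52890 = (-2*(-4770) - 42644)*52890 = (9540 - 42644)*52890 = -33104*52890 = -1750870560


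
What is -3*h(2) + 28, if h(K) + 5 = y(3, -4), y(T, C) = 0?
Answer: 43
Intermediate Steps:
h(K) = -5 (h(K) = -5 + 0 = -5)
-3*h(2) + 28 = -3*(-5) + 28 = 15 + 28 = 43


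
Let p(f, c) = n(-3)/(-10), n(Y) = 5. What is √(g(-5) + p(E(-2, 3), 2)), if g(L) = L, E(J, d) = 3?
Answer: I*√22/2 ≈ 2.3452*I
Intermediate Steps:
p(f, c) = -½ (p(f, c) = 5/(-10) = 5*(-⅒) = -½)
√(g(-5) + p(E(-2, 3), 2)) = √(-5 - ½) = √(-11/2) = I*√22/2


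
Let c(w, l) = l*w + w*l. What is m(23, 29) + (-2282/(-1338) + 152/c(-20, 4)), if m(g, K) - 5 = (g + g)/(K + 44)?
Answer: 6237137/976740 ≈ 6.3857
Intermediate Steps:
c(w, l) = 2*l*w (c(w, l) = l*w + l*w = 2*l*w)
m(g, K) = 5 + 2*g/(44 + K) (m(g, K) = 5 + (g + g)/(K + 44) = 5 + (2*g)/(44 + K) = 5 + 2*g/(44 + K))
m(23, 29) + (-2282/(-1338) + 152/c(-20, 4)) = (220 + 2*23 + 5*29)/(44 + 29) + (-2282/(-1338) + 152/((2*4*(-20)))) = (220 + 46 + 145)/73 + (-2282*(-1/1338) + 152/(-160)) = (1/73)*411 + (1141/669 + 152*(-1/160)) = 411/73 + (1141/669 - 19/20) = 411/73 + 10109/13380 = 6237137/976740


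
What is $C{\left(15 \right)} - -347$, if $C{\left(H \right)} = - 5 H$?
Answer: $272$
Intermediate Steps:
$C{\left(15 \right)} - -347 = \left(-5\right) 15 - -347 = -75 + 347 = 272$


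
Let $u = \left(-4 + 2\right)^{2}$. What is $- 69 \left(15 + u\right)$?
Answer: $-1311$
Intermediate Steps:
$u = 4$ ($u = \left(-2\right)^{2} = 4$)
$- 69 \left(15 + u\right) = - 69 \left(15 + 4\right) = \left(-69\right) 19 = -1311$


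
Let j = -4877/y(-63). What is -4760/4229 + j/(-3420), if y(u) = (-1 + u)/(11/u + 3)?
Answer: -34654477337/29157770880 ≈ -1.1885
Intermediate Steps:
y(u) = (-1 + u)/(3 + 11/u)
j = 434053/2016 (j = -4877*(-(11 + 3*(-63))/(63*(-1 - 63))) = -4877/((-63*(-64)/(11 - 189))) = -4877/((-63*(-64)/(-178))) = -4877/((-63*(-1/178)*(-64))) = -4877/(-2016/89) = -4877*(-89/2016) = 434053/2016 ≈ 215.30)
-4760/4229 + j/(-3420) = -4760/4229 + (434053/2016)/(-3420) = -4760*1/4229 + (434053/2016)*(-1/3420) = -4760/4229 - 434053/6894720 = -34654477337/29157770880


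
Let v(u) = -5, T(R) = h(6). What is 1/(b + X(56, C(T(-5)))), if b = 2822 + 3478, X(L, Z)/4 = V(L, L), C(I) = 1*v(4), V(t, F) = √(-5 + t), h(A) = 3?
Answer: 525/3307432 - √51/9922296 ≈ 0.00015801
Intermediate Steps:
T(R) = 3
C(I) = -5 (C(I) = 1*(-5) = -5)
X(L, Z) = 4*√(-5 + L)
b = 6300
1/(b + X(56, C(T(-5)))) = 1/(6300 + 4*√(-5 + 56)) = 1/(6300 + 4*√51)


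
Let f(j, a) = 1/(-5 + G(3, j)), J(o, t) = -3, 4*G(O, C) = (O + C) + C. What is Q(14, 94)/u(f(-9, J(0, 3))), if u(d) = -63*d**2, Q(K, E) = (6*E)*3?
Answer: -8225/4 ≈ -2056.3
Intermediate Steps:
Q(K, E) = 18*E
G(O, C) = C/2 + O/4 (G(O, C) = ((O + C) + C)/4 = ((C + O) + C)/4 = (O + 2*C)/4 = C/2 + O/4)
f(j, a) = 1/(-17/4 + j/2) (f(j, a) = 1/(-5 + (j/2 + (1/4)*3)) = 1/(-5 + (j/2 + 3/4)) = 1/(-5 + (3/4 + j/2)) = 1/(-17/4 + j/2))
Q(14, 94)/u(f(-9, J(0, 3))) = (18*94)/((-63*16/(-17 + 2*(-9))**2)) = 1692/((-63*16/(-17 - 18)**2)) = 1692/((-63*(4/(-35))**2)) = 1692/((-63*(4*(-1/35))**2)) = 1692/((-63*(-4/35)**2)) = 1692/((-63*16/1225)) = 1692/(-144/175) = 1692*(-175/144) = -8225/4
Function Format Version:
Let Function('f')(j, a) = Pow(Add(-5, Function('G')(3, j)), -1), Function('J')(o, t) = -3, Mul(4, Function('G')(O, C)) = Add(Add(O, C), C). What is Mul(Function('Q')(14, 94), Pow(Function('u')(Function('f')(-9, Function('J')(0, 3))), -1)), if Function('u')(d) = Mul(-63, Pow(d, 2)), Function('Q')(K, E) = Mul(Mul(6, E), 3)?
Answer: Rational(-8225, 4) ≈ -2056.3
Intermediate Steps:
Function('Q')(K, E) = Mul(18, E)
Function('G')(O, C) = Add(Mul(Rational(1, 2), C), Mul(Rational(1, 4), O)) (Function('G')(O, C) = Mul(Rational(1, 4), Add(Add(O, C), C)) = Mul(Rational(1, 4), Add(Add(C, O), C)) = Mul(Rational(1, 4), Add(O, Mul(2, C))) = Add(Mul(Rational(1, 2), C), Mul(Rational(1, 4), O)))
Function('f')(j, a) = Pow(Add(Rational(-17, 4), Mul(Rational(1, 2), j)), -1) (Function('f')(j, a) = Pow(Add(-5, Add(Mul(Rational(1, 2), j), Mul(Rational(1, 4), 3))), -1) = Pow(Add(-5, Add(Mul(Rational(1, 2), j), Rational(3, 4))), -1) = Pow(Add(-5, Add(Rational(3, 4), Mul(Rational(1, 2), j))), -1) = Pow(Add(Rational(-17, 4), Mul(Rational(1, 2), j)), -1))
Mul(Function('Q')(14, 94), Pow(Function('u')(Function('f')(-9, Function('J')(0, 3))), -1)) = Mul(Mul(18, 94), Pow(Mul(-63, Pow(Mul(4, Pow(Add(-17, Mul(2, -9)), -1)), 2)), -1)) = Mul(1692, Pow(Mul(-63, Pow(Mul(4, Pow(Add(-17, -18), -1)), 2)), -1)) = Mul(1692, Pow(Mul(-63, Pow(Mul(4, Pow(-35, -1)), 2)), -1)) = Mul(1692, Pow(Mul(-63, Pow(Mul(4, Rational(-1, 35)), 2)), -1)) = Mul(1692, Pow(Mul(-63, Pow(Rational(-4, 35), 2)), -1)) = Mul(1692, Pow(Mul(-63, Rational(16, 1225)), -1)) = Mul(1692, Pow(Rational(-144, 175), -1)) = Mul(1692, Rational(-175, 144)) = Rational(-8225, 4)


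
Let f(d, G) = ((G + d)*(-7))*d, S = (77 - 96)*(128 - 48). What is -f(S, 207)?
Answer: 13970320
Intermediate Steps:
S = -1520 (S = -19*80 = -1520)
f(d, G) = d*(-7*G - 7*d) (f(d, G) = (-7*G - 7*d)*d = d*(-7*G - 7*d))
-f(S, 207) = -(-7)*(-1520)*(207 - 1520) = -(-7)*(-1520)*(-1313) = -1*(-13970320) = 13970320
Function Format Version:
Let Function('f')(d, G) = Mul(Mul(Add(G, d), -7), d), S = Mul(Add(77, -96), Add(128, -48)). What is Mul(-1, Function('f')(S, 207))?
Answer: 13970320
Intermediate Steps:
S = -1520 (S = Mul(-19, 80) = -1520)
Function('f')(d, G) = Mul(d, Add(Mul(-7, G), Mul(-7, d))) (Function('f')(d, G) = Mul(Add(Mul(-7, G), Mul(-7, d)), d) = Mul(d, Add(Mul(-7, G), Mul(-7, d))))
Mul(-1, Function('f')(S, 207)) = Mul(-1, Mul(-7, -1520, Add(207, -1520))) = Mul(-1, Mul(-7, -1520, -1313)) = Mul(-1, -13970320) = 13970320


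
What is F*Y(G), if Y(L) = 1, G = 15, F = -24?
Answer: -24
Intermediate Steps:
F*Y(G) = -24*1 = -24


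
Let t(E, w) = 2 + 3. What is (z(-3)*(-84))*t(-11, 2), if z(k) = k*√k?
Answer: 1260*I*√3 ≈ 2182.4*I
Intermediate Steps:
t(E, w) = 5
z(k) = k^(3/2)
(z(-3)*(-84))*t(-11, 2) = ((-3)^(3/2)*(-84))*5 = (-3*I*√3*(-84))*5 = (252*I*√3)*5 = 1260*I*√3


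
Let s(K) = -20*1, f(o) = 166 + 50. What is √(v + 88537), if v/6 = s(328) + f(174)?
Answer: √89713 ≈ 299.52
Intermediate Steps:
f(o) = 216
s(K) = -20
v = 1176 (v = 6*(-20 + 216) = 6*196 = 1176)
√(v + 88537) = √(1176 + 88537) = √89713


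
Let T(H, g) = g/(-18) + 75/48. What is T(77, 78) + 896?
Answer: 42875/48 ≈ 893.23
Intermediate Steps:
T(H, g) = 25/16 - g/18 (T(H, g) = g*(-1/18) + 75*(1/48) = -g/18 + 25/16 = 25/16 - g/18)
T(77, 78) + 896 = (25/16 - 1/18*78) + 896 = (25/16 - 13/3) + 896 = -133/48 + 896 = 42875/48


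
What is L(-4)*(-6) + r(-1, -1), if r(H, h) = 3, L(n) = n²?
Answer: -93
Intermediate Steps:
L(-4)*(-6) + r(-1, -1) = (-4)²*(-6) + 3 = 16*(-6) + 3 = -96 + 3 = -93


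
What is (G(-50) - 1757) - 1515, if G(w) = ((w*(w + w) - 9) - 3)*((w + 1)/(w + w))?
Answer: -20697/25 ≈ -827.88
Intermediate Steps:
G(w) = (1 + w)*(-12 + 2*w²)/(2*w) (G(w) = ((w*(2*w) - 9) - 3)*((1 + w)/((2*w))) = ((2*w² - 9) - 3)*((1 + w)*(1/(2*w))) = ((-9 + 2*w²) - 3)*((1 + w)/(2*w)) = (-12 + 2*w²)*((1 + w)/(2*w)) = (1 + w)*(-12 + 2*w²)/(2*w))
(G(-50) - 1757) - 1515 = ((-6 - 50 + (-50)² - 6/(-50)) - 1757) - 1515 = ((-6 - 50 + 2500 - 6*(-1/50)) - 1757) - 1515 = ((-6 - 50 + 2500 + 3/25) - 1757) - 1515 = (61103/25 - 1757) - 1515 = 17178/25 - 1515 = -20697/25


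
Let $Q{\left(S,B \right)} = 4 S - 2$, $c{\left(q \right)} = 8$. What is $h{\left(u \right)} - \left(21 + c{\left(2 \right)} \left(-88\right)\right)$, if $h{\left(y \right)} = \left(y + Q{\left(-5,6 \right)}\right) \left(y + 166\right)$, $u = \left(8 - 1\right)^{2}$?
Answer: $6488$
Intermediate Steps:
$u = 49$ ($u = 7^{2} = 49$)
$Q{\left(S,B \right)} = -2 + 4 S$
$h{\left(y \right)} = \left(-22 + y\right) \left(166 + y\right)$ ($h{\left(y \right)} = \left(y + \left(-2 + 4 \left(-5\right)\right)\right) \left(y + 166\right) = \left(y - 22\right) \left(166 + y\right) = \left(-22 + y\right) \left(166 + y\right)$)
$h{\left(u \right)} - \left(21 + c{\left(2 \right)} \left(-88\right)\right) = \left(-3652 + 49^{2} + 144 \cdot 49\right) - \left(21 + 8 \left(-88\right)\right) = \left(-3652 + 2401 + 7056\right) - \left(21 - 704\right) = 5805 - -683 = 5805 + 683 = 6488$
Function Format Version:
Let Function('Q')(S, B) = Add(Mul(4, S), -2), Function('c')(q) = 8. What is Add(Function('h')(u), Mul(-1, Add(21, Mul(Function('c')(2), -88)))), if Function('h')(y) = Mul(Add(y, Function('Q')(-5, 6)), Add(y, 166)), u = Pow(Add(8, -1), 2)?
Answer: 6488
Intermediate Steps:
u = 49 (u = Pow(7, 2) = 49)
Function('Q')(S, B) = Add(-2, Mul(4, S))
Function('h')(y) = Mul(Add(-22, y), Add(166, y)) (Function('h')(y) = Mul(Add(y, Add(-2, Mul(4, -5))), Add(y, 166)) = Mul(Add(y, Add(-2, -20)), Add(166, y)) = Mul(Add(y, -22), Add(166, y)) = Mul(Add(-22, y), Add(166, y)))
Add(Function('h')(u), Mul(-1, Add(21, Mul(Function('c')(2), -88)))) = Add(Add(-3652, Pow(49, 2), Mul(144, 49)), Mul(-1, Add(21, Mul(8, -88)))) = Add(Add(-3652, 2401, 7056), Mul(-1, Add(21, -704))) = Add(5805, Mul(-1, -683)) = Add(5805, 683) = 6488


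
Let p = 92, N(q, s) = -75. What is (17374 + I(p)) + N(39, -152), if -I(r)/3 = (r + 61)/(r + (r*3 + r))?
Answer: 7957081/460 ≈ 17298.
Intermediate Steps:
I(r) = -3*(61 + r)/(5*r) (I(r) = -3*(r + 61)/(r + (r*3 + r)) = -3*(61 + r)/(r + (3*r + r)) = -3*(61 + r)/(r + 4*r) = -3*(61 + r)/(5*r))
(17374 + I(p)) + N(39, -152) = (17374 + (⅗)*(-61 - 1*92)/92) - 75 = (17374 + (⅗)*(1/92)*(-61 - 92)) - 75 = (17374 + (⅗)*(1/92)*(-153)) - 75 = (17374 - 459/460) - 75 = 7991581/460 - 75 = 7957081/460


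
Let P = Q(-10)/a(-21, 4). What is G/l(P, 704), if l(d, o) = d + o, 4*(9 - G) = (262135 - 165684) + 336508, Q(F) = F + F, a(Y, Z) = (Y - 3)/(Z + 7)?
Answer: -1298769/8558 ≈ -151.76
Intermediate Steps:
a(Y, Z) = (-3 + Y)/(7 + Z)
Q(F) = 2*F
G = -432923/4 (G = 9 - ((262135 - 165684) + 336508)/4 = 9 - (96451 + 336508)/4 = 9 - ¼*432959 = 9 - 432959/4 = -432923/4 ≈ -1.0823e+5)
P = 55/6 (P = (2*(-10))/(((-3 - 21)/(7 + 4))) = -20/(-24/11) = -20*(-11/24) = 55/6 ≈ 9.1667)
G/l(P, 704) = -432923/(4*(55/6 + 704)) = -432923/(4*4279/6) = -432923/4*6/4279 = -1298769/8558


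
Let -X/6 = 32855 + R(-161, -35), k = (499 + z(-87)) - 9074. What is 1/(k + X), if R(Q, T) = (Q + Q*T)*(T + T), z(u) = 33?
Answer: 1/2093408 ≈ 4.7769e-7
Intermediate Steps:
R(Q, T) = 2*T*(Q + Q*T) (R(Q, T) = (Q + Q*T)*(2*T) = 2*T*(Q + Q*T))
k = -8542 (k = (499 + 33) - 9074 = 532 - 9074 = -8542)
X = 2101950 (X = -6*(32855 + 2*(-161)*(-35)*(1 - 35)) = -6*(32855 + 2*(-161)*(-35)*(-34)) = -6*(32855 - 383180) = -6*(-350325) = 2101950)
1/(k + X) = 1/(-8542 + 2101950) = 1/2093408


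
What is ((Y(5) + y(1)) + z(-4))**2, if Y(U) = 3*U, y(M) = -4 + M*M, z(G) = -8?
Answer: 16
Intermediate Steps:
y(M) = -4 + M**2
((Y(5) + y(1)) + z(-4))**2 = ((3*5 + (-4 + 1**2)) - 8)**2 = ((15 + (-4 + 1)) - 8)**2 = ((15 - 3) - 8)**2 = (12 - 8)**2 = 4**2 = 16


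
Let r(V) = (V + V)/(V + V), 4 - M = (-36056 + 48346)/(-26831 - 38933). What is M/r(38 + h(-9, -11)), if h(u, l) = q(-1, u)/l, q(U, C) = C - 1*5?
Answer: 137673/32882 ≈ 4.1869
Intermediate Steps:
q(U, C) = -5 + C (q(U, C) = C - 5 = -5 + C)
M = 137673/32882 (M = 4 - (-36056 + 48346)/(-26831 - 38933) = 4 - 12290/(-65764) = 4 - 12290*(-1)/65764 = 4 - 1*(-6145/32882) = 4 + 6145/32882 = 137673/32882 ≈ 4.1869)
h(u, l) = (-5 + u)/l
r(V) = 1 (r(V) = (2*V)/((2*V)) = (2*V)*(1/(2*V)) = 1)
M/r(38 + h(-9, -11)) = (137673/32882)/1 = (137673/32882)*1 = 137673/32882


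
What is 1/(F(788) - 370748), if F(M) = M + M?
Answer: -1/369172 ≈ -2.7088e-6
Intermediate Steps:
F(M) = 2*M
1/(F(788) - 370748) = 1/(2*788 - 370748) = 1/(1576 - 370748) = 1/(-369172) = -1/369172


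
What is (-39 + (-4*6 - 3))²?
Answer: 4356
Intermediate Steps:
(-39 + (-4*6 - 3))² = (-39 + (-24 - 3))² = (-39 - 27)² = (-66)² = 4356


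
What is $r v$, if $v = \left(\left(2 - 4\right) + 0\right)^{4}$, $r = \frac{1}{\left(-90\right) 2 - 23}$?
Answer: $- \frac{16}{203} \approx -0.078818$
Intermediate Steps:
$r = - \frac{1}{203}$ ($r = \frac{1}{-180 - 23} = \frac{1}{-203} = - \frac{1}{203} \approx -0.0049261$)
$v = 16$ ($v = \left(-2 + 0\right)^{4} = \left(-2\right)^{4} = 16$)
$r v = \left(- \frac{1}{203}\right) 16 = - \frac{16}{203}$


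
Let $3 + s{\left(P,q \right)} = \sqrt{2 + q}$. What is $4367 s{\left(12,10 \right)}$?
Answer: $-13101 + 8734 \sqrt{3} \approx 2026.7$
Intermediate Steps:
$s{\left(P,q \right)} = -3 + \sqrt{2 + q}$
$4367 s{\left(12,10 \right)} = 4367 \left(-3 + \sqrt{2 + 10}\right) = 4367 \left(-3 + \sqrt{12}\right) = 4367 \left(-3 + 2 \sqrt{3}\right) = -13101 + 8734 \sqrt{3}$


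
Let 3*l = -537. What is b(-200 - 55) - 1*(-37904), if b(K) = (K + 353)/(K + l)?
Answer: 1175017/31 ≈ 37904.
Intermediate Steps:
l = -179 (l = (⅓)*(-537) = -179)
b(K) = (353 + K)/(-179 + K) (b(K) = (K + 353)/(K - 179) = (353 + K)/(-179 + K))
b(-200 - 55) - 1*(-37904) = (353 + (-200 - 55))/(-179 + (-200 - 55)) - 1*(-37904) = (353 - 255)/(-179 - 255) + 37904 = 98/(-434) + 37904 = -1/434*98 + 37904 = -7/31 + 37904 = 1175017/31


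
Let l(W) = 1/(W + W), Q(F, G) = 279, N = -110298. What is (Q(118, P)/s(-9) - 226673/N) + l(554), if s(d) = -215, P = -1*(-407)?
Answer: 9962557397/13137594780 ≈ 0.75832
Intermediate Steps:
P = 407
l(W) = 1/(2*W)
(Q(118, P)/s(-9) - 226673/N) + l(554) = (279/(-215) - 226673/(-110298)) + (½)/554 = (279*(-1/215) - 226673*(-1/110298)) + (½)*(1/554) = (-279/215 + 226673/110298) + 1/1108 = 17961553/23714070 + 1/1108 = 9962557397/13137594780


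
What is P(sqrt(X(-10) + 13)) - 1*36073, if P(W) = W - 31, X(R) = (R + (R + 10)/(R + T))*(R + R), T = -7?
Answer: -36104 + sqrt(213) ≈ -36089.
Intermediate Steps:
X(R) = 2*R*(R + (10 + R)/(-7 + R)) (X(R) = (R + (R + 10)/(R - 7))*(R + R) = (R + (10 + R)/(-7 + R))*(2*R) = 2*R*(R + (10 + R)/(-7 + R)))
P(W) = -31 + W
P(sqrt(X(-10) + 13)) - 1*36073 = (-31 + sqrt(2*(-10)*(10 + (-10)**2 - 6*(-10))/(-7 - 10) + 13)) - 1*36073 = (-31 + sqrt(2*(-10)*(10 + 100 + 60)/(-17) + 13)) - 36073 = (-31 + sqrt(2*(-10)*(-1/17)*170 + 13)) - 36073 = (-31 + sqrt(200 + 13)) - 36073 = (-31 + sqrt(213)) - 36073 = -36104 + sqrt(213)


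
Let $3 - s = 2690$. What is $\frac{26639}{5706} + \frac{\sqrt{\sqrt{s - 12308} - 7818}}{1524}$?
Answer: $\frac{26639}{5706} + \frac{\sqrt{-7818 + i \sqrt{14995}}}{1524} \approx 4.6691 + 0.05802 i$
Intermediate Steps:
$s = -2687$ ($s = 3 - 2690 = -2687$)
$\frac{26639}{5706} + \frac{\sqrt{\sqrt{s - 12308} - 7818}}{1524} = \frac{26639}{5706} + \frac{\sqrt{\sqrt{-2687 - 12308} - 7818}}{1524} = 26639 \cdot \frac{1}{5706} + \sqrt{\sqrt{-14995} - 7818} \cdot \frac{1}{1524} = \frac{26639}{5706} + \sqrt{i \sqrt{14995} - 7818} \cdot \frac{1}{1524} = \frac{26639}{5706} + \sqrt{-7818 + i \sqrt{14995}} \cdot \frac{1}{1524} = \frac{26639}{5706} + \frac{\sqrt{-7818 + i \sqrt{14995}}}{1524}$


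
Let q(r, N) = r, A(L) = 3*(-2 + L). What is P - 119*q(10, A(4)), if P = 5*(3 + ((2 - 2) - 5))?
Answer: -1200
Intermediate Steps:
A(L) = -6 + 3*L
P = -10 (P = 5*(3 + (0 - 5)) = 5*(3 - 5) = 5*(-2) = -10)
P - 119*q(10, A(4)) = -10 - 119*10 = -10 - 1190 = -1200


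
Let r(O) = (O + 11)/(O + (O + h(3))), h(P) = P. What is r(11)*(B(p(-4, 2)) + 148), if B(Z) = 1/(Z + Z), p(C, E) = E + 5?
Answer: 22803/175 ≈ 130.30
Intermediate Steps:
p(C, E) = 5 + E
B(Z) = 1/(2*Z)
r(O) = (11 + O)/(3 + 2*O) (r(O) = (O + 11)/(O + (O + 3)) = (11 + O)/(O + (3 + O)) = (11 + O)/(3 + 2*O))
r(11)*(B(p(-4, 2)) + 148) = ((11 + 11)/(3 + 2*11))*(1/(2*(5 + 2)) + 148) = (22/(3 + 22))*((½)/7 + 148) = (22/25)*((½)*(⅐) + 148) = ((1/25)*22)*(1/14 + 148) = (22/25)*(2073/14) = 22803/175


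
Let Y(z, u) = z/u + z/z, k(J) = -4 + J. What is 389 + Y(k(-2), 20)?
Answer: 3897/10 ≈ 389.70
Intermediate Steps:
Y(z, u) = 1 + z/u (Y(z, u) = z/u + 1 = 1 + z/u)
389 + Y(k(-2), 20) = 389 + (20 + (-4 - 2))/20 = 389 + (20 - 6)/20 = 389 + (1/20)*14 = 389 + 7/10 = 3897/10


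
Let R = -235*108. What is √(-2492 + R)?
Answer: 4*I*√1742 ≈ 166.95*I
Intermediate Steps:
R = -25380
√(-2492 + R) = √(-2492 - 25380) = √(-27872) = 4*I*√1742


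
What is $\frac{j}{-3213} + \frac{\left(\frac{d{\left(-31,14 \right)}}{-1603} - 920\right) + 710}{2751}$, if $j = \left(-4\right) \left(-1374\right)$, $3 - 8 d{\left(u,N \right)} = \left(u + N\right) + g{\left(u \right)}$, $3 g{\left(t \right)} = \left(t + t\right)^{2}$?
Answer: $- \frac{133955755}{74967501} \approx -1.7868$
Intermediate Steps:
$g{\left(t \right)} = \frac{4 t^{2}}{3}$ ($g{\left(t \right)} = \frac{\left(t + t\right)^{2}}{3} = \frac{\left(2 t\right)^{2}}{3} = \frac{4 t^{2}}{3}$)
$d{\left(u,N \right)} = \frac{3}{8} - \frac{u^{2}}{6} - \frac{N}{8} - \frac{u}{8}$ ($d{\left(u,N \right)} = \frac{3}{8} - \frac{\left(u + N\right) + \frac{4 u^{2}}{3}}{8} = \frac{3}{8} - \frac{\left(N + u\right) + \frac{4 u^{2}}{3}}{8} = \frac{3}{8} - \frac{N + u + \frac{4 u^{2}}{3}}{8} = \frac{3}{8} - \left(\frac{u^{2}}{6} + \frac{N}{8} + \frac{u}{8}\right) = \frac{3}{8} - \frac{u^{2}}{6} - \frac{N}{8} - \frac{u}{8}$)
$j = 5496$
$\frac{j}{-3213} + \frac{\left(\frac{d{\left(-31,14 \right)}}{-1603} - 920\right) + 710}{2751} = \frac{5496}{-3213} + \frac{\left(\frac{\frac{3}{8} - \frac{\left(-31\right)^{2}}{6} - \frac{7}{4} - - \frac{31}{8}}{-1603} - 920\right) + 710}{2751} = 5496 \left(- \frac{1}{3213}\right) + \left(\left(\left(\frac{3}{8} - \frac{961}{6} - \frac{7}{4} + \frac{31}{8}\right) \left(- \frac{1}{1603}\right) - 920\right) + 710\right) \frac{1}{2751} = - \frac{1832}{1071} + \left(\left(\left(\frac{3}{8} - \frac{961}{6} - \frac{7}{4} + \frac{31}{8}\right) \left(- \frac{1}{1603}\right) - 920\right) + 710\right) \frac{1}{2751} = - \frac{1832}{1071} + \left(\left(\left(- \frac{473}{3}\right) \left(- \frac{1}{1603}\right) - 920\right) + 710\right) \frac{1}{2751} = - \frac{1832}{1071} + \left(\left(\frac{473}{4809} - 920\right) + 710\right) \frac{1}{2751} = - \frac{1832}{1071} + \left(- \frac{4423807}{4809} + 710\right) \frac{1}{2751} = - \frac{1832}{1071} - \frac{1009417}{13229559} = - \frac{133955755}{74967501}$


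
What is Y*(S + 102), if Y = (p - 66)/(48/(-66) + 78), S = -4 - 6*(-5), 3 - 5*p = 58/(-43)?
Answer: -9858112/91375 ≈ -107.89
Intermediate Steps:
p = 187/215 (p = ⅗ - 58/(5*(-43)) = ⅗ - 58*(-1)/(5*43) = ⅗ - ⅕*(-58/43) = ⅗ + 58/215 = 187/215 ≈ 0.86977)
S = 26 (S = -4 + 30 = 26)
Y = -154033/182750 (Y = (187/215 - 66)/(48/(-66) + 78) = -14003/(215*(48*(-1/66) + 78)) = -14003/(215*(-8/11 + 78)) = -14003/(215*850/11) = -14003/215*11/850 = -154033/182750 ≈ -0.84286)
Y*(S + 102) = -154033*(26 + 102)/182750 = -154033/182750*128 = -9858112/91375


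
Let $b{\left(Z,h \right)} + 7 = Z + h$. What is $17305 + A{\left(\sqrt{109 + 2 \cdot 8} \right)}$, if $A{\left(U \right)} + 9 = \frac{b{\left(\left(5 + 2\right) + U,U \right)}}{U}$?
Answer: $17298$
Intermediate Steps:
$b{\left(Z,h \right)} = -7 + Z + h$ ($b{\left(Z,h \right)} = -7 + \left(Z + h\right) = -7 + Z + h$)
$A{\left(U \right)} = -7$ ($A{\left(U \right)} = -9 + \frac{-7 + \left(\left(5 + 2\right) + U\right) + U}{U} = -9 + \frac{-7 + \left(7 + U\right) + U}{U} = -9 + \frac{2 U}{U} = -9 + 2 = -7$)
$17305 + A{\left(\sqrt{109 + 2 \cdot 8} \right)} = 17305 - 7 = 17298$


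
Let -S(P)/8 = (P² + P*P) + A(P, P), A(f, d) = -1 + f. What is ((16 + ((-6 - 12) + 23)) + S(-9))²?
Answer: 1428025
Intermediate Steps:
S(P) = 8 - 16*P² - 8*P (S(P) = -8*((P² + P*P) + (-1 + P)) = -8*((P² + P²) + (-1 + P)) = -8*(2*P² + (-1 + P)) = -8*(-1 + P + 2*P²) = 8 - 16*P² - 8*P)
((16 + ((-6 - 12) + 23)) + S(-9))² = ((16 + ((-6 - 12) + 23)) + (8 - 16*(-9)² - 8*(-9)))² = ((16 + (-18 + 23)) + (8 - 16*81 + 72))² = ((16 + 5) + (8 - 1296 + 72))² = (21 - 1216)² = (-1195)² = 1428025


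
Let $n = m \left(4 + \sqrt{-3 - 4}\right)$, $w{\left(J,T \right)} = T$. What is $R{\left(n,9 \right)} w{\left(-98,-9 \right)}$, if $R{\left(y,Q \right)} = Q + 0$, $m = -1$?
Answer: $-81$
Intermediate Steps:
$n = -4 - i \sqrt{7}$ ($n = - (4 + \sqrt{-3 - 4}) = - (4 + \sqrt{-7}) = - (4 + i \sqrt{7}) = -4 - i \sqrt{7} \approx -4.0 - 2.6458 i$)
$R{\left(y,Q \right)} = Q$
$R{\left(n,9 \right)} w{\left(-98,-9 \right)} = 9 \left(-9\right) = -81$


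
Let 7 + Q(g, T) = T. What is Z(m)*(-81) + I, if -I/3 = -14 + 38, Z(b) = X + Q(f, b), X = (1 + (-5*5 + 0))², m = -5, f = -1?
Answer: -45756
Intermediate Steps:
Q(g, T) = -7 + T
X = 576 (X = (1 + (-25 + 0))² = (1 - 25)² = (-24)² = 576)
Z(b) = 569 + b (Z(b) = 576 + (-7 + b) = 569 + b)
I = -72 (I = -3*(-14 + 38) = -3*24 = -72)
Z(m)*(-81) + I = (569 - 5)*(-81) - 72 = 564*(-81) - 72 = -45684 - 72 = -45756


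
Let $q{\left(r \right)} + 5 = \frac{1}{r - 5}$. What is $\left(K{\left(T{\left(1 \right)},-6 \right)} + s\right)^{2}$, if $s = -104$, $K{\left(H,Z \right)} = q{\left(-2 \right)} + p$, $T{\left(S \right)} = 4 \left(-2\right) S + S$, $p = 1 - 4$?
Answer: $\frac{616225}{49} \approx 12576.0$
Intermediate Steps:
$q{\left(r \right)} = -5 + \frac{1}{-5 + r}$ ($q{\left(r \right)} = -5 + \frac{1}{r - 5} = -5 + \frac{1}{-5 + r}$)
$p = -3$ ($p = 1 - 4 = -3$)
$T{\left(S \right)} = - 7 S$ ($T{\left(S \right)} = - 8 S + S = - 7 S$)
$K{\left(H,Z \right)} = - \frac{57}{7}$ ($K{\left(H,Z \right)} = \frac{26 - -10}{-5 - 2} - 3 = \frac{26 + 10}{-7} - 3 = \left(- \frac{1}{7}\right) 36 - 3 = - \frac{36}{7} - 3 = - \frac{57}{7}$)
$\left(K{\left(T{\left(1 \right)},-6 \right)} + s\right)^{2} = \left(- \frac{57}{7} - 104\right)^{2} = \left(- \frac{785}{7}\right)^{2} = \frac{616225}{49}$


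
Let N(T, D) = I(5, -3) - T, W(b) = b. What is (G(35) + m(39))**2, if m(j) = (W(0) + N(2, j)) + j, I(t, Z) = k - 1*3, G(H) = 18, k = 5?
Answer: 3249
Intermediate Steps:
I(t, Z) = 2 (I(t, Z) = 5 - 1*3 = 5 - 3 = 2)
N(T, D) = 2 - T
m(j) = j (m(j) = (0 + (2 - 1*2)) + j = (0 + (2 - 2)) + j = (0 + 0) + j = 0 + j = j)
(G(35) + m(39))**2 = (18 + 39)**2 = 57**2 = 3249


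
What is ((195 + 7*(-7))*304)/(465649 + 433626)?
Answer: 44384/899275 ≈ 0.049355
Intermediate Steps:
((195 + 7*(-7))*304)/(465649 + 433626) = ((195 - 49)*304)/899275 = (146*304)*(1/899275) = 44384*(1/899275) = 44384/899275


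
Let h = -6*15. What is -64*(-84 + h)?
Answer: 11136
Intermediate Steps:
h = -90
-64*(-84 + h) = -64*(-84 - 90) = -64*(-174) = 11136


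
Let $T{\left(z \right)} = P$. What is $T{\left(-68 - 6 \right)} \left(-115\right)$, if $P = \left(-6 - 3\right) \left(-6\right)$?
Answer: $-6210$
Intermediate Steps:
$P = 54$ ($P = \left(-9\right) \left(-6\right) = 54$)
$T{\left(z \right)} = 54$
$T{\left(-68 - 6 \right)} \left(-115\right) = 54 \left(-115\right) = -6210$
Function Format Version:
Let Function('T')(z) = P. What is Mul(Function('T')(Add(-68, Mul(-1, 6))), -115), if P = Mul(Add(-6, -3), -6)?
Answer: -6210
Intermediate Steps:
P = 54 (P = Mul(-9, -6) = 54)
Function('T')(z) = 54
Mul(Function('T')(Add(-68, Mul(-1, 6))), -115) = Mul(54, -115) = -6210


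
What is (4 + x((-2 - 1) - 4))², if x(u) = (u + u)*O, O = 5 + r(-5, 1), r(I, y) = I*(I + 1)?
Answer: 119716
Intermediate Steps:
r(I, y) = I*(1 + I)
O = 25 (O = 5 - 5*(1 - 5) = 5 - 5*(-4) = 5 + 20 = 25)
x(u) = 50*u (x(u) = (u + u)*25 = (2*u)*25 = 50*u)
(4 + x((-2 - 1) - 4))² = (4 + 50*((-2 - 1) - 4))² = (4 + 50*(-3 - 4))² = (4 + 50*(-7))² = (4 - 350)² = (-346)² = 119716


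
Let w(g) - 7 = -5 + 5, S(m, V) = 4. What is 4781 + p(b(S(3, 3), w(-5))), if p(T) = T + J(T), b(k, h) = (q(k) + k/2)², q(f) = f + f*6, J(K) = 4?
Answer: 5685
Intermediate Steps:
w(g) = 7 (w(g) = 7 + (-5 + 5) = 7 + 0 = 7)
q(f) = 7*f (q(f) = f + 6*f = 7*f)
b(k, h) = 225*k²/4 (b(k, h) = (7*k + k/2)² = (15*k/2)² = 225*k²/4)
p(T) = 4 + T (p(T) = T + 4 = 4 + T)
4781 + p(b(S(3, 3), w(-5))) = 4781 + (4 + (225/4)*4²) = 4781 + (4 + (225/4)*16) = 4781 + (4 + 900) = 4781 + 904 = 5685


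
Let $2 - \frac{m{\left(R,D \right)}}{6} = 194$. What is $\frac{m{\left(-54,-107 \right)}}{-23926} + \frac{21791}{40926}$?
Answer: $\frac{284259109}{489597738} \approx 0.5806$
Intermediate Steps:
$m{\left(R,D \right)} = -1152$ ($m{\left(R,D \right)} = 12 - 1164 = -1152$)
$\frac{m{\left(-54,-107 \right)}}{-23926} + \frac{21791}{40926} = - \frac{1152}{-23926} + \frac{21791}{40926} = \left(-1152\right) \left(- \frac{1}{23926}\right) + 21791 \cdot \frac{1}{40926} = \frac{576}{11963} + \frac{21791}{40926} = \frac{284259109}{489597738}$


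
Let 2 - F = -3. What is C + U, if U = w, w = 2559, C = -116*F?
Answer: 1979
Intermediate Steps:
F = 5 (F = 2 - 1*(-3) = 2 + 3 = 5)
C = -580 (C = -116*5 = -580)
U = 2559
C + U = -580 + 2559 = 1979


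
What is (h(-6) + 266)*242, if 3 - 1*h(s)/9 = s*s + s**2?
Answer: -85910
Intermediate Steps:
h(s) = 27 - 18*s**2 (h(s) = 27 - 9*(s*s + s**2) = 27 - 9*(s**2 + s**2) = 27 - 18*s**2)
(h(-6) + 266)*242 = ((27 - 18*(-6)**2) + 266)*242 = ((27 - 18*36) + 266)*242 = ((27 - 648) + 266)*242 = (-621 + 266)*242 = -355*242 = -85910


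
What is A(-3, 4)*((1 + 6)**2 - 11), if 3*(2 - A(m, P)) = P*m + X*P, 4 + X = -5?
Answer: 684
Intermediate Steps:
X = -9 (X = -4 - 5 = -9)
A(m, P) = 2 + 3*P - P*m/3 (A(m, P) = 2 - (P*m - 9*P)/3 = 2 - (-9*P + P*m)/3 = 2 + (3*P - P*m/3) = 2 + 3*P - P*m/3)
A(-3, 4)*((1 + 6)**2 - 11) = (2 + 3*4 - 1/3*4*(-3))*((1 + 6)**2 - 11) = (2 + 12 + 4)*(7**2 - 11) = 18*(49 - 11) = 18*38 = 684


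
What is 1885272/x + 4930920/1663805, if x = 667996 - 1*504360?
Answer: 17925459114/1237538159 ≈ 14.485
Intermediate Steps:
x = 163636 (x = 667996 - 504360 = 163636)
1885272/x + 4930920/1663805 = 1885272/163636 + 4930920/1663805 = 1885272*(1/163636) + 4930920*(1/1663805) = 471318/40909 + 986184/332761 = 17925459114/1237538159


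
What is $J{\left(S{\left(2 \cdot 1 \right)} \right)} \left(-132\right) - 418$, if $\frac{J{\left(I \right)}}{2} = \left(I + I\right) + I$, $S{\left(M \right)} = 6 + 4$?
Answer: $-8338$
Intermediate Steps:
$S{\left(M \right)} = 10$
$J{\left(I \right)} = 6 I$ ($J{\left(I \right)} = 2 \left(\left(I + I\right) + I\right) = 2 \left(2 I + I\right) = 2 \cdot 3 I = 6 I$)
$J{\left(S{\left(2 \cdot 1 \right)} \right)} \left(-132\right) - 418 = 6 \cdot 10 \left(-132\right) - 418 = 60 \left(-132\right) - 418 = -7920 - 418 = -8338$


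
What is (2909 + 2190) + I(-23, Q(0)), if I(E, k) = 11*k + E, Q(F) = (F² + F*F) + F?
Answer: 5076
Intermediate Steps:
Q(F) = F + 2*F² (Q(F) = (F² + F²) + F = 2*F² + F = F + 2*F²)
I(E, k) = E + 11*k
(2909 + 2190) + I(-23, Q(0)) = (2909 + 2190) + (-23 + 11*(0*(1 + 2*0))) = 5099 + (-23 + 11*(0*(1 + 0))) = 5099 + (-23 + 11*(0*1)) = 5099 + (-23 + 11*0) = 5099 + (-23 + 0) = 5099 - 23 = 5076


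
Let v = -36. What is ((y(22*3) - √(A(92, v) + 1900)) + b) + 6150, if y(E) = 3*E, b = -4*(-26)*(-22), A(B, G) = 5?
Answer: 4060 - √1905 ≈ 4016.4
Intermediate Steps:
b = -2288 (b = 104*(-22) = -2288)
((y(22*3) - √(A(92, v) + 1900)) + b) + 6150 = ((3*(22*3) - √(5 + 1900)) - 2288) + 6150 = ((3*66 - √1905) - 2288) + 6150 = ((198 - √1905) - 2288) + 6150 = (-2090 - √1905) + 6150 = 4060 - √1905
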